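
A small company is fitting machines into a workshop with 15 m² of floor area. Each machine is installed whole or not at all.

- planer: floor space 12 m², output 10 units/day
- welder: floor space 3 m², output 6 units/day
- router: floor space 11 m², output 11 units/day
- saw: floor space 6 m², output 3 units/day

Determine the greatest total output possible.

17

Treat it as a binary knapsack problem.
Take welder and router: floor space 3 + 11 = 14 ≤ 15, output 6 + 11 = 17.
No other feasible combination does better.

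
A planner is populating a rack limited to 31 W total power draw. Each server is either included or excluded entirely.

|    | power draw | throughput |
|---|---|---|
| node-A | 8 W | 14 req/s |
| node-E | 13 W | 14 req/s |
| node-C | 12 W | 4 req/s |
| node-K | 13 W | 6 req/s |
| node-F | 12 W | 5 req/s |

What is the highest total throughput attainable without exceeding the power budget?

node-A + node-E: power draw 8 + 13 = 21 ≤ 31, throughput 14 + 14 = 28.
node-E + node-K: power draw 13 + 13 = 26 ≤ 31, throughput 14 + 6 = 20.
node-A + node-K: power draw 8 + 13 = 21 ≤ 31, throughput 14 + 6 = 20.
Best is node-A and node-E with total throughput 28.

28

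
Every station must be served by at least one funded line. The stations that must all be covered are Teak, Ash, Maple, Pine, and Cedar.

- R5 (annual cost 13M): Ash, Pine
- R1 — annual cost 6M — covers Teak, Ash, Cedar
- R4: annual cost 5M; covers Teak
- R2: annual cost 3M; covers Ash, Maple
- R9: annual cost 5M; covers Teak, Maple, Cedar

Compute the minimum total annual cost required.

18

This is a weighted set-cover instance.
The greedy cost-per-new-station heuristic would pick R2, R9, and R5 for 21, but a cheaper cover exists.
Choose R5 and R9: together they cover Teak, Ash, Maple, Pine, Cedar — every station.
Total annual cost: 13 + 5 = 18.
No cover costs less than 18.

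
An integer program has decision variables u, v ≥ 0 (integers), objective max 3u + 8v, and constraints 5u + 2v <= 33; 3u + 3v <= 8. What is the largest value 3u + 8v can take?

16

Relaxing integrality, the LP optimum is 21.33 at (u,v) = (0, 2.67), which is not an integer point.
(u,v)=(0,2): 5·0+2·2=4≤33, 3·0+3·2=6≤8, objective 16.
(u,v)=(1,1): 5·1+2·1=7≤33, 3·1+3·1=6≤8, objective 11.
(u,v)=(0,1): 5·0+2·1=2≤33, 3·0+3·1=3≤8, objective 8.
The best lattice point is (0,2), giving 16.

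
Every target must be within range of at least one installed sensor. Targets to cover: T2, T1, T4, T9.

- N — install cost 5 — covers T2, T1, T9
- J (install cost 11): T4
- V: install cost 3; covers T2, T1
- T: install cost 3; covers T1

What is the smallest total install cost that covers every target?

This is a weighted set-cover instance.
The greedy cost-per-new-target heuristic would pick V, N, and J for 19, but a cheaper cover exists.
Choose N and J: together they cover T2, T1, T4, T9 — every target.
Total install cost: 5 + 11 = 16.
No cover costs less than 16.

16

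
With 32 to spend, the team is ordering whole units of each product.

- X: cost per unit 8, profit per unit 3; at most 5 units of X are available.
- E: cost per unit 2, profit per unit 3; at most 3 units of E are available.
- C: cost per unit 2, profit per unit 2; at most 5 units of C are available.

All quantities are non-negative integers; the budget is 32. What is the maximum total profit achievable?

25

E has the best ratio (3/2); taking only E gives at most 3×3 = 9 (stopped by the supply cap of 3).
Mixing does better — 2×X, 3×E, and 5×C: cost 32 ≤ 32, profit 2·3 + 3·3 + 5·2 = 25.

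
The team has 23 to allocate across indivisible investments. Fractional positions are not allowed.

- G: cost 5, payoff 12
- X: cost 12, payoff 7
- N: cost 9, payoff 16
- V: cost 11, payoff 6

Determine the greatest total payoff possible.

Allowing fractional choices, the relaxed optimum would be about 33.2, but investments are indivisible.
N + V: cost 9 + 11 = 20 ≤ 23, payoff 16 + 6 = 22.
G + N: cost 5 + 9 = 14 ≤ 23, payoff 12 + 16 = 28.
X + N: cost 12 + 9 = 21 ≤ 23, payoff 7 + 16 = 23.
Best is G and N with total payoff 28.

28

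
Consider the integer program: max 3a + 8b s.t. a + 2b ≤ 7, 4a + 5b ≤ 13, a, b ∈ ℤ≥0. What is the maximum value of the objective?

16

The continuous relaxation peaks at (0, 2.6) with value 20.80; rounding to a feasible lattice point costs some objective.
(a,b)=(0,2): 1·0+2·2=4≤7, 4·0+5·2=10≤13, objective 16.
(a,b)=(1,1): 1·1+2·1=3≤7, 4·1+5·1=9≤13, objective 11.
(a,b)=(0,1): 1·0+2·1=2≤7, 4·0+5·1=5≤13, objective 8.
The best lattice point is (0,2), giving 16.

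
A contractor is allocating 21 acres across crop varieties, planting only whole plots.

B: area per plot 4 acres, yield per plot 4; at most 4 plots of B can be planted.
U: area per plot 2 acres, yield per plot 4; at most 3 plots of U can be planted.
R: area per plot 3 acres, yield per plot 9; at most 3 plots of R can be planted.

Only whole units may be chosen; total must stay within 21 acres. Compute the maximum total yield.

43

R has the best ratio (9/3); taking only R gives at most 3×9 = 27 (stopped by the supply cap of 3).
Mixing does better — 1×B, 3×U, and 3×R: area 19 ≤ 21, yield 1·4 + 3·4 + 3·9 = 43.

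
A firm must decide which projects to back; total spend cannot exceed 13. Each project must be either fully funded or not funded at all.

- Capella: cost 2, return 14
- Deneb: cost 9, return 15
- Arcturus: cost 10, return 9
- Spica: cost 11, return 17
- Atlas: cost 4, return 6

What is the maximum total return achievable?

31

Take Capella and Spica: cost 2 + 11 = 13 ≤ 13, return 14 + 17 = 31.
No other feasible combination does better.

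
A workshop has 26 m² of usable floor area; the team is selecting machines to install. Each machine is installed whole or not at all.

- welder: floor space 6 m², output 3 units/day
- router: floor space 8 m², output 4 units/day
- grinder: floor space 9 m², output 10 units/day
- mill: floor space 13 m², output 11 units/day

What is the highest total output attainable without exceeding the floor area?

Allowing fractional choices, the relaxed optimum would be about 23.0, but machines are indivisible.
grinder + mill: floor space 9 + 13 = 22 ≤ 26, output 10 + 11 = 21.
welder + router + grinder: floor space 6 + 8 + 9 = 23 ≤ 26, output 3 + 4 + 10 = 17.
Best is grinder and mill with total output 21.

21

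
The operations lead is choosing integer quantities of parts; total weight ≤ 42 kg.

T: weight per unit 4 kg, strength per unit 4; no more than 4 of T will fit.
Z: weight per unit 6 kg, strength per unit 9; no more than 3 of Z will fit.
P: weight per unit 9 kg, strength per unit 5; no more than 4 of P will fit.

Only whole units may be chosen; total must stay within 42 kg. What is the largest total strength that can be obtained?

This is a bounded integer knapsack.
3×T, 3×Z, and 1×P: weight 39 ≤ 42, strength 3·4 + 3·9 + 1·5 = 44.
4×T and 3×Z: weight 34 ≤ 42, strength 4·4 + 3·9 = 43.
Best is 44.

44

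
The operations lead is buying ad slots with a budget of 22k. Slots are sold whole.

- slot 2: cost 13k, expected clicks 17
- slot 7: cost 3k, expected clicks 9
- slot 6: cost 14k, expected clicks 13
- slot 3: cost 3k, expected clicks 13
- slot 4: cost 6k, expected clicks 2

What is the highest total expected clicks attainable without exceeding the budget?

Take slot 2, slot 7, and slot 3: cost 13 + 3 + 3 = 19 ≤ 22, expected clicks 17 + 9 + 13 = 39.
No other feasible combination does better.

39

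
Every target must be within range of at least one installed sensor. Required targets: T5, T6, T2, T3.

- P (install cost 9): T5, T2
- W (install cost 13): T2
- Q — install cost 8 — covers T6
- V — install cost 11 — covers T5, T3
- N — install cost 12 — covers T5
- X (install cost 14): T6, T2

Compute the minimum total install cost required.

The greedy cost-per-new-target heuristic would pick P, Q, and V for 28, but a cheaper cover exists.
Choose V and X: together they cover T5, T6, T2, T3 — every target.
Total install cost: 11 + 14 = 25.
No cover costs less than 25.

25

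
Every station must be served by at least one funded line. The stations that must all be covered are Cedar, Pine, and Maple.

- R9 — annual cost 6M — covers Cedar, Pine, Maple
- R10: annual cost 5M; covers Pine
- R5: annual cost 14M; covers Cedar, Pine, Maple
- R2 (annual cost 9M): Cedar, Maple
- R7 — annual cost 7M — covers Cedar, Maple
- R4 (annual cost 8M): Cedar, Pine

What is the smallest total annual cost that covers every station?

6

R9 alone covers Cedar, Pine, Maple — every station.
Total annual cost: 6.
No cover costs less than 6.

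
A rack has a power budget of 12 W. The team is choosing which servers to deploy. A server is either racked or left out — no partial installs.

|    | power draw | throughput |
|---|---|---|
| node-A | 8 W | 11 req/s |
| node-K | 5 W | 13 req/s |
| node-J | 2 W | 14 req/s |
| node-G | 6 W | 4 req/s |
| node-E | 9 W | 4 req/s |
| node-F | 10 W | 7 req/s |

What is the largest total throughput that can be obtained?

27

Allowing fractional choices, the relaxed optimum would be about 33.9, but servers are indivisible.
node-A + node-J: power draw 8 + 2 = 10 ≤ 12, throughput 11 + 14 = 25.
node-J + node-F: power draw 2 + 10 = 12 ≤ 12, throughput 14 + 7 = 21.
node-K + node-J: power draw 5 + 2 = 7 ≤ 12, throughput 13 + 14 = 27.
Best is node-K and node-J with total throughput 27.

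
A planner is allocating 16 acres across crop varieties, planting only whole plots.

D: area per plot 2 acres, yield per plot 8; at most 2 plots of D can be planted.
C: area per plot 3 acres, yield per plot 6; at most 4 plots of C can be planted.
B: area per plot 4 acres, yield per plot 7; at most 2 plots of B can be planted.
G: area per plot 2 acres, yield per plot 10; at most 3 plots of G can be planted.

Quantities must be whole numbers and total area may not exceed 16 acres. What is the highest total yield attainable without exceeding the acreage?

This is a bounded integer knapsack.
G has the best ratio (10/2); taking only G gives at most 3×10 = 30 (stopped by the supply cap of 3).
Mixing does better — 2×D, 2×C, and 3×G: area 16 ≤ 16, yield 2·8 + 2·6 + 3·10 = 58.

58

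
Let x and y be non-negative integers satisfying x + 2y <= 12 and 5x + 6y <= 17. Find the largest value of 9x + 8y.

27

The continuous relaxation peaks at (3.4, 0) with value 30.60; rounding to a feasible lattice point costs some objective.
(x,y)=(3,0): 1·3+2·0=3≤12, 5·3+6·0=15≤17, objective 27.
(x,y)=(2,1): 1·2+2·1=4≤12, 5·2+6·1=16≤17, objective 26.
(x,y)=(2,0): 1·2+2·0=2≤12, 5·2+6·0=10≤17, objective 18.
No feasible integer point exceeds 27.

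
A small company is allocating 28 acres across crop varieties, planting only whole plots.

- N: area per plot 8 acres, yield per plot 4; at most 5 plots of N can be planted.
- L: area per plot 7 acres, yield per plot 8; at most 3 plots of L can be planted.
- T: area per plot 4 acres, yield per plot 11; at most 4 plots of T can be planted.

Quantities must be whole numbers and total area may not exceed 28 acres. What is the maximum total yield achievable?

52

1×L and 4×T: area 23 ≤ 28, yield 1·8 + 4·11 = 52.
2×L and 3×T: area 26 ≤ 28, yield 2·8 + 3·11 = 49.
Best is 52.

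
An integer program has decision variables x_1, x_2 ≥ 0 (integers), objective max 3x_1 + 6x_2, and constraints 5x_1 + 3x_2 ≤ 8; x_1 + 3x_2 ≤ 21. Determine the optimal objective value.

The continuous relaxation peaks at (0, 2.67) with value 16.00; rounding to a feasible lattice point costs some objective.
(x_1,x_2)=(0,2): 5·0+3·2=6≤8, 1·0+3·2=6≤21, objective 12.
(x_1,x_2)=(1,1): 5·1+3·1=8≤8, 1·1+3·1=4≤21, objective 9.
The best lattice point is (0,2), giving 12.

12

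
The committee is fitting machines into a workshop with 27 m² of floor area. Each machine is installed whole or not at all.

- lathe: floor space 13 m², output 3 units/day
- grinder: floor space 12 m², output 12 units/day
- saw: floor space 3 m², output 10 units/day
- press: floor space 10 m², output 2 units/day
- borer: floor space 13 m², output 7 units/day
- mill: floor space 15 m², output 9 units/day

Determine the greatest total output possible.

24

Take grinder, saw, and press: floor space 12 + 3 + 10 = 25 ≤ 27, output 12 + 10 + 2 = 24.
No other feasible combination does better.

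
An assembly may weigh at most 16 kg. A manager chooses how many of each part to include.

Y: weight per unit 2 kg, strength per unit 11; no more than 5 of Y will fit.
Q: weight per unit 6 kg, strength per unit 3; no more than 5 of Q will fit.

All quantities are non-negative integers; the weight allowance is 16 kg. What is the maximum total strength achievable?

58

Take 5×Y and 1×Q: weight 16 ≤ 16, strength 5·11 + 1·3 = 58.
Y has the best ratio (11/2) and is taken to its limit of 5; remaining capacity is filled optimally with the others.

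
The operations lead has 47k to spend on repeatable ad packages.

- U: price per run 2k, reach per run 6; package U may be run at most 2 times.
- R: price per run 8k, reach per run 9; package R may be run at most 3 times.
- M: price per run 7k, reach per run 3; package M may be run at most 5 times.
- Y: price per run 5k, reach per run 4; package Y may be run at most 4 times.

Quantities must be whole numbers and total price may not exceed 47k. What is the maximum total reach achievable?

2×U, 3×R, and 3×Y: price 43 ≤ 47, reach 2·6 + 3·9 + 3·4 = 51.
2×U, 3×R, 1×M, and 2×Y: price 45 ≤ 47, reach 2·6 + 3·9 + 1·3 + 2·4 = 50.
Best is 51.

51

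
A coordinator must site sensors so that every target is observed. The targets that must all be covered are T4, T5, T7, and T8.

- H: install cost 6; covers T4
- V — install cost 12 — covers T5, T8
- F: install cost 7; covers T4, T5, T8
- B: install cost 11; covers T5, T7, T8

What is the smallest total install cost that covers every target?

Choose H and B: together they cover T4, T5, T7, T8 — every target.
Total install cost: 6 + 11 = 17.

17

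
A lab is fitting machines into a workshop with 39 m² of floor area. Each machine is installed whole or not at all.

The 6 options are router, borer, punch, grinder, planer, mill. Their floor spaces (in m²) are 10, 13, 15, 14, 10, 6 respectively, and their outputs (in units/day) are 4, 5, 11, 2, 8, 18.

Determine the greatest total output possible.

This is a 0-1 knapsack instance.
Take punch, planer, and mill: floor space 15 + 10 + 6 = 31 ≤ 39, output 11 + 8 + 18 = 37.
No other feasible combination does better.

37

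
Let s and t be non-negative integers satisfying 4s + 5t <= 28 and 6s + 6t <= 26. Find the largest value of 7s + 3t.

28

(s,t)=(4,0) is feasible, giving 28.
(s,t)=(3,1) is feasible, giving 24.
(s,t)=(3,0) is feasible, giving 21.
No feasible integer point exceeds 28.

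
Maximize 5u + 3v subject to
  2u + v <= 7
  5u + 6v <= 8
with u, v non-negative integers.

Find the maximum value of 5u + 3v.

Relaxing integrality, the LP optimum is 8.00 at (u,v) = (1.6, 0), which is not an integer point.
(u,v)=(1,0): 2·1+1·0=2≤7, 5·1+6·0=5≤8, objective 5.
(u,v)=(0,1): 2·0+1·1=1≤7, 5·0+6·1=6≤8, objective 3.
(u,v)=(0,0): 2·0+1·0=0≤7, 5·0+6·0=0≤8, objective 0.
The best lattice point is (1,0), giving 5.

5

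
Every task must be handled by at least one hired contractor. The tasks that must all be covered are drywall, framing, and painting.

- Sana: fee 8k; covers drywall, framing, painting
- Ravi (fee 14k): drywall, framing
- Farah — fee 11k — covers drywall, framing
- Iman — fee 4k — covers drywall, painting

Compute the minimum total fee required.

Sana alone covers drywall, framing, painting — every task.
Total fee: 8.

8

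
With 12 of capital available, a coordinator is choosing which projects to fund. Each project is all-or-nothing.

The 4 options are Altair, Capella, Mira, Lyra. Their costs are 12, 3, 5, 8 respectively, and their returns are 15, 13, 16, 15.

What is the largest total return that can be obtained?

Allowing fractional choices, the relaxed optimum would be about 36.5, but projects are indivisible.
Capella + Lyra: cost 3 + 8 = 11 ≤ 12, return 13 + 15 = 28.
Capella + Mira: cost 3 + 5 = 8 ≤ 12, return 13 + 16 = 29.
Best is Capella and Mira with total return 29.

29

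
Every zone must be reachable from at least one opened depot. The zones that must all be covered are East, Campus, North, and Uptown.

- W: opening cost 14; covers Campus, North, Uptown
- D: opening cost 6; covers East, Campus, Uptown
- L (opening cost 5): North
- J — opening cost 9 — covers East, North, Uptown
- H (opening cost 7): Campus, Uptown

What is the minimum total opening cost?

Choose D and L: together they cover East, Campus, North, Uptown — every zone.
Total opening cost: 6 + 5 = 11.
No cover costs less than 11.

11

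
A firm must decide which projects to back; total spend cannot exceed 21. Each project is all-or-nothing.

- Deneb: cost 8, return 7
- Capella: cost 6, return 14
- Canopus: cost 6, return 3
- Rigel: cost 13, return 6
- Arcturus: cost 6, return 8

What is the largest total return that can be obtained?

This is an integer program with binary decision variables.
Allowing fractional choices, the relaxed optimum would be about 29.5, but projects are indivisible.
Capella + Canopus + Arcturus: cost 6 + 6 + 6 = 18 ≤ 21, return 14 + 3 + 8 = 25.
Deneb + Capella + Arcturus: cost 8 + 6 + 6 = 20 ≤ 21, return 7 + 14 + 8 = 29.
Deneb + Capella + Canopus: cost 8 + 6 + 6 = 20 ≤ 21, return 7 + 14 + 3 = 24.
Best is Deneb, Capella, and Arcturus with total return 29.

29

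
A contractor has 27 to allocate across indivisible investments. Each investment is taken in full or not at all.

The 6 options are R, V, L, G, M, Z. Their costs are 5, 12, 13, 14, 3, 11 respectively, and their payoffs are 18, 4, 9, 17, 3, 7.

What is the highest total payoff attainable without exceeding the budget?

Allowing fractional choices, the relaxed optimum would be about 41.5, but investments are indivisible.
R + G + M: cost 5 + 14 + 3 = 22 ≤ 27, payoff 18 + 17 + 3 = 38.
R + G: cost 5 + 14 = 19 ≤ 27, payoff 18 + 17 = 35.
R + L + M: cost 5 + 13 + 3 = 21 ≤ 27, payoff 18 + 9 + 3 = 30.
Best is R, G, and M with total payoff 38.

38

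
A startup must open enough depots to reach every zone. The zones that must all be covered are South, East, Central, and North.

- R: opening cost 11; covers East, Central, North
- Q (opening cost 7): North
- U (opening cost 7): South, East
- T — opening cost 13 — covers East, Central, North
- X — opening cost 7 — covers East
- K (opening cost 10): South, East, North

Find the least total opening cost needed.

This is an integer covering problem.
Choose R and U: together they cover South, East, Central, North — every zone.
Total opening cost: 11 + 7 = 18.

18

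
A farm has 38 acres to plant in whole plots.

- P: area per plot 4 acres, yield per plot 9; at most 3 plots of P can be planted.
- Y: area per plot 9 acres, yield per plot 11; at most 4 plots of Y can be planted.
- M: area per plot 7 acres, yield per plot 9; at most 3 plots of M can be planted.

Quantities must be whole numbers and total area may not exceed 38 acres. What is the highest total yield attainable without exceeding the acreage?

Take 3×P, 2×Y, and 1×M: area 37 ≤ 38, yield 3·9 + 2·11 + 1·9 = 58.
P has the best ratio (9/4) and is taken to its limit of 3; remaining capacity is filled optimally with the others.

58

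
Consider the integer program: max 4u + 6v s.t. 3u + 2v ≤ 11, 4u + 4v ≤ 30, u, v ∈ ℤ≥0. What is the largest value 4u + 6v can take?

The continuous relaxation peaks at (0, 5.5) with value 33.00; rounding to a feasible lattice point costs some objective.
(u,v)=(0,5): 3·0+2·5=10≤11, 4·0+4·5=20≤30, objective 30.
(u,v)=(1,4): 3·1+2·4=11≤11, 4·1+4·4=20≤30, objective 28.
(u,v)=(0,4): 3·0+2·4=8≤11, 4·0+4·4=16≤30, objective 24.
Maximum is 30 at (u,v)=(0,5).

30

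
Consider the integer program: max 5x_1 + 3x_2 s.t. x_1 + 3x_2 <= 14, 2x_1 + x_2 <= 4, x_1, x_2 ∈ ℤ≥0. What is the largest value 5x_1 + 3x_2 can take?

(x_1,x_2)=(0,4): 1·0+3·4=12≤14, 2·0+1·4=4≤4, objective 12.
(x_1,x_2)=(0,3): 1·0+3·3=9≤14, 2·0+1·3=3≤4, objective 9.
Maximum is 12 at (x_1,x_2)=(0,4).

12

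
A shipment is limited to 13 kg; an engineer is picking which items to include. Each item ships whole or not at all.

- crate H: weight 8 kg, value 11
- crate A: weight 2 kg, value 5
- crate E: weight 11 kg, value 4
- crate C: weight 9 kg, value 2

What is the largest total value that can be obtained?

Allowing fractional choices, the relaxed optimum would be about 17.1, but items are indivisible.
crate H: weight 8 ≤ 13, value 11.
crate A + crate E: weight 2 + 11 = 13 ≤ 13, value 5 + 4 = 9.
crate H + crate A: weight 8 + 2 = 10 ≤ 13, value 11 + 5 = 16.
Best is crate H and crate A with total value 16.

16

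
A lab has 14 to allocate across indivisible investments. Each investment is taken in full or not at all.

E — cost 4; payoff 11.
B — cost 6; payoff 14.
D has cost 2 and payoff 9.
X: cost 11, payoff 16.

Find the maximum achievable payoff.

34

Treat it as a binary knapsack problem.
Allowing fractional choices, the relaxed optimum would be about 36.9, but investments are indivisible.
E + B: cost 4 + 6 = 10 ≤ 14, payoff 11 + 14 = 25.
E + B + D: cost 4 + 6 + 2 = 12 ≤ 14, payoff 11 + 14 + 9 = 34.
D + X: cost 2 + 11 = 13 ≤ 14, payoff 9 + 16 = 25.
Best is E, B, and D with total payoff 34.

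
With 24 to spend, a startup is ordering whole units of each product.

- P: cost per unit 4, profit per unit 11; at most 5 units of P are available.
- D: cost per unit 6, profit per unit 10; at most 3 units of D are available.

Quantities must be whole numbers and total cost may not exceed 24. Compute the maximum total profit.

55

4×P and 1×D: cost 22 ≤ 24, profit 4·11 + 1·10 = 54.
5×P: cost 20 ≤ 24, profit 5·11 = 55.
Best is 55.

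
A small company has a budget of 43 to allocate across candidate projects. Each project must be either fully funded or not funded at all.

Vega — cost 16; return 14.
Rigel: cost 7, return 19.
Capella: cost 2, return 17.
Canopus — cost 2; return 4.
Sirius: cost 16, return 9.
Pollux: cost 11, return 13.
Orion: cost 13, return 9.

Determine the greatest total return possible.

Allowing fractional choices, the relaxed optimum would be about 70.5, but projects are indivisible.
Vega + Rigel + Capella + Canopus + Pollux: cost 16 + 7 + 2 + 2 + 11 = 38 ≤ 43, return 14 + 19 + 17 + 4 + 13 = 67.
Vega + Rigel + Capella + Canopus + Orion: cost 16 + 7 + 2 + 2 + 13 = 40 ≤ 43, return 14 + 19 + 17 + 4 + 9 = 63.
Vega + Rigel + Capella + Pollux: cost 16 + 7 + 2 + 11 = 36 ≤ 43, return 14 + 19 + 17 + 13 = 63.
Best is Vega, Rigel, Capella, Canopus, and Pollux with total return 67.

67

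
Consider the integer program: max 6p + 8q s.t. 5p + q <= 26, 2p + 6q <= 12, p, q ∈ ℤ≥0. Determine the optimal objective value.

30

Relaxing integrality, the LP optimum is 33.14 at (p,q) = (5.14, 0.286), which is not an integer point.
(p,q)=(5,0): 5·5+1·0=25≤26, 2·5+6·0=10≤12, objective 30.
(p,q)=(4,0): 5·4+1·0=20≤26, 2·4+6·0=8≤12, objective 24.
Maximum is 30 at (p,q)=(5,0).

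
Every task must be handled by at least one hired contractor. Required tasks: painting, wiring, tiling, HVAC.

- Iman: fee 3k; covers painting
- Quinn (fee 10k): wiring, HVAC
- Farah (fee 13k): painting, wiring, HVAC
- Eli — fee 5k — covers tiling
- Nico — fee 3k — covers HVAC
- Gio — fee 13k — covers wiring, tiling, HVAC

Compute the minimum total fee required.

The greedy cost-per-new-task heuristic would pick Iman, Nico, Eli, and Quinn for 21, but a cheaper cover exists.
Choose Iman and Gio: together they cover painting, wiring, tiling, HVAC — every task.
Total fee: 3 + 13 = 16.
No cover costs less than 16.

16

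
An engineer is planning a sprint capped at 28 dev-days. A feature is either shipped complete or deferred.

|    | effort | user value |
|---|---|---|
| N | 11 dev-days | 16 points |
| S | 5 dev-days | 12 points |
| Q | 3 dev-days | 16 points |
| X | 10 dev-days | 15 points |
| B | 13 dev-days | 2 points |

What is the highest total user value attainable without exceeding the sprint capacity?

N + Q + X: effort 11 + 3 + 10 = 24 ≤ 28, user value 16 + 16 + 15 = 47.
N + S + Q: effort 11 + 5 + 3 = 19 ≤ 28, user value 16 + 12 + 16 = 44.
S + Q + X: effort 5 + 3 + 10 = 18 ≤ 28, user value 12 + 16 + 15 = 43.
Best is N, Q, and X with total user value 47.

47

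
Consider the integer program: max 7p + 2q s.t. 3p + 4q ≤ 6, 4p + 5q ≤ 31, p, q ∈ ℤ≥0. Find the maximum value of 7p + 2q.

(p,q)=(2,0) is feasible, giving 14.
(p,q)=(1,0) is feasible, giving 7.
Maximum is 14 at (p,q)=(2,0).

14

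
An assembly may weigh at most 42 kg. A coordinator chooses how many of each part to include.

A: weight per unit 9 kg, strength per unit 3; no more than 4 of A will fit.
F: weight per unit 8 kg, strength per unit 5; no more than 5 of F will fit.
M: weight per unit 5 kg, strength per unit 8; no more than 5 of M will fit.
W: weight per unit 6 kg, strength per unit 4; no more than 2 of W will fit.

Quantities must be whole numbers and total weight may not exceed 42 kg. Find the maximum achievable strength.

Take 2×F and 5×M: weight 41 ≤ 42, strength 2·5 + 5·8 = 50.
M has the best ratio (8/5) and is taken to its limit of 5; remaining capacity is filled optimally with the others.

50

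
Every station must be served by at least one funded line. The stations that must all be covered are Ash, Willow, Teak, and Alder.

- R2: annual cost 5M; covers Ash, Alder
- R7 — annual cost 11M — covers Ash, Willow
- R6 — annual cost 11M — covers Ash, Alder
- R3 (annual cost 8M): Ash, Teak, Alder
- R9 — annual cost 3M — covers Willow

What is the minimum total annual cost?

Choose R3 and R9: together they cover Ash, Willow, Teak, Alder — every station.
Total annual cost: 8 + 3 = 11.

11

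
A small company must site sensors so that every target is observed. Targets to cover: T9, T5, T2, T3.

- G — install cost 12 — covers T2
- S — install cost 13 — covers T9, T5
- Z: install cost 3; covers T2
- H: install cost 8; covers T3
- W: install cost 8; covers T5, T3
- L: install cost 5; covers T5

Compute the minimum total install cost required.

24

Choose S, Z, and H: together they cover T9, T5, T2, T3 — every target.
Total install cost: 13 + 3 + 8 = 24.
No cover costs less than 24.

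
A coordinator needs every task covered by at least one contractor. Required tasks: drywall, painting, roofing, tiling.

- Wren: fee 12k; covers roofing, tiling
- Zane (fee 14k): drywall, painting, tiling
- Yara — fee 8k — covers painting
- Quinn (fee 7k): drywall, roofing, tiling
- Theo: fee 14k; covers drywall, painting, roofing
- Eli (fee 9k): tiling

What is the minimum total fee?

Choose Yara and Quinn: together they cover drywall, painting, roofing, tiling — every task.
Total fee: 8 + 7 = 15.
No cover costs less than 15.

15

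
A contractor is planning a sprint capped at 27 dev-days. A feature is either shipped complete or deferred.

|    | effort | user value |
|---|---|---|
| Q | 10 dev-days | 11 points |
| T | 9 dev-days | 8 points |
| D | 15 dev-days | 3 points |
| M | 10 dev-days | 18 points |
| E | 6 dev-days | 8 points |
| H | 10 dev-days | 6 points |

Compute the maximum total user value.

Treat it as a binary knapsack problem.
Allowing fractional choices, the relaxed optimum would be about 37.9, but features are indivisible.
Q + M + E: effort 10 + 10 + 6 = 26 ≤ 27, user value 11 + 18 + 8 = 37.
T + M + E: effort 9 + 10 + 6 = 25 ≤ 27, user value 8 + 18 + 8 = 34.
Best is Q, M, and E with total user value 37.

37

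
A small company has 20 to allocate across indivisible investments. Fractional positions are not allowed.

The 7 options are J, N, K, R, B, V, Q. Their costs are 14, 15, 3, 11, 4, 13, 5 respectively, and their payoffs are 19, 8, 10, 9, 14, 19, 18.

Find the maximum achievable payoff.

K + B + Q: cost 3 + 4 + 5 = 12 ≤ 20, payoff 10 + 14 + 18 = 42.
K + B + V: cost 3 + 4 + 13 = 20 ≤ 20, payoff 10 + 14 + 19 = 43.
Best is K, B, and V with total payoff 43.

43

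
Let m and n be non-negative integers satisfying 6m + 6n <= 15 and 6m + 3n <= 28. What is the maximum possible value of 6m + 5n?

(m,n)=(2,0) is feasible, giving 12.
(m,n)=(1,1) is feasible, giving 11.
(m,n)=(1,0) is feasible, giving 6.
Maximum is 12 at (m,n)=(2,0).

12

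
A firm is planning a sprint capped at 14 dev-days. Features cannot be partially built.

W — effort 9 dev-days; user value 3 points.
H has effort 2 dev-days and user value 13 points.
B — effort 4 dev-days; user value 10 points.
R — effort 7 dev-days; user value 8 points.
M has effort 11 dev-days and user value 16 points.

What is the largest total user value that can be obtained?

H + B + R: effort 2 + 4 + 7 = 13 ≤ 14, user value 13 + 10 + 8 = 31.
H + B: effort 2 + 4 = 6 ≤ 14, user value 13 + 10 = 23.
H + M: effort 2 + 11 = 13 ≤ 14, user value 13 + 16 = 29.
Best is H, B, and R with total user value 31.

31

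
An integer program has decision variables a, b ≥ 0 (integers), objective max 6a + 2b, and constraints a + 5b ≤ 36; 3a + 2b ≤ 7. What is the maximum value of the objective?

(a,b)=(2,0) is feasible, giving 12.
(a,b)=(1,1) is feasible, giving 8.
No feasible integer point exceeds 12.

12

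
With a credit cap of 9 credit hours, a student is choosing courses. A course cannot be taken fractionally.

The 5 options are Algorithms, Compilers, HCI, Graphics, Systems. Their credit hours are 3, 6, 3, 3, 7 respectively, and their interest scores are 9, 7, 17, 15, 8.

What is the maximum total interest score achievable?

This is a 0-1 knapsack instance.
Algorithms + HCI + Graphics: credit hours 3 + 3 + 3 = 9 ≤ 9, interest score 9 + 17 + 15 = 41.
HCI + Graphics: credit hours 3 + 3 = 6 ≤ 9, interest score 17 + 15 = 32.
Best is Algorithms, HCI, and Graphics with total interest score 41.

41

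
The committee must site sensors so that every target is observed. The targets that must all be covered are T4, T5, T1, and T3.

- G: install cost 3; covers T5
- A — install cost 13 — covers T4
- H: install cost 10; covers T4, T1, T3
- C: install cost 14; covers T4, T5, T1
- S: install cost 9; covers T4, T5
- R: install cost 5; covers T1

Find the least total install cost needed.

13

Choose G and H: together they cover T4, T5, T1, T3 — every target.
Total install cost: 3 + 10 = 13.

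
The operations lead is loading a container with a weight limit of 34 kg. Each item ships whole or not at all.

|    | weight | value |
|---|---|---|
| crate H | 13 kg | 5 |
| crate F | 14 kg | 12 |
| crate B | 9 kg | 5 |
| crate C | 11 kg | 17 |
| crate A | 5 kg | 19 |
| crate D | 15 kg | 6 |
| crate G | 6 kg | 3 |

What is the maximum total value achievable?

48

Allowing fractional choices, the relaxed optimum would be about 50.2, but items are indivisible.
crate F + crate C + crate A: weight 14 + 11 + 5 = 30 ≤ 34, value 12 + 17 + 19 = 48.
crate B + crate C + crate A + crate G: weight 9 + 11 + 5 + 6 = 31 ≤ 34, value 5 + 17 + 19 + 3 = 44.
Best is crate F, crate C, and crate A with total value 48.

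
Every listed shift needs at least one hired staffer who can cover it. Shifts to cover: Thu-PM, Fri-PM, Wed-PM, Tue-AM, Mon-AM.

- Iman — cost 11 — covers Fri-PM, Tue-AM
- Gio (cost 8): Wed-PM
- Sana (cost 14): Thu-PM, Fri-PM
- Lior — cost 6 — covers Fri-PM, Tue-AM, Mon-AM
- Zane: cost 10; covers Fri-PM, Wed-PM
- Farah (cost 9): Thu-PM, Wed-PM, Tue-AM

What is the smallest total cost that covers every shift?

Choose Lior and Farah: together they cover Thu-PM, Fri-PM, Wed-PM, Tue-AM, Mon-AM — every shift.
Total cost: 6 + 9 = 15.
No cover costs less than 15.

15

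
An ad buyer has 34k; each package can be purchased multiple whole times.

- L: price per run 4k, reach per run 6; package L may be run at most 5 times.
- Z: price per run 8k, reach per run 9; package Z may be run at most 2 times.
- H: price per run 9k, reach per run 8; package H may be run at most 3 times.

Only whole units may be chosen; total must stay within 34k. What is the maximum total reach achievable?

42

4×L and 2×Z: price 32 ≤ 34, reach 4·6 + 2·9 = 42.
4×L, 1×Z, and 1×H: price 33 ≤ 34, reach 4·6 + 1·9 + 1·8 = 41.
Best is 42.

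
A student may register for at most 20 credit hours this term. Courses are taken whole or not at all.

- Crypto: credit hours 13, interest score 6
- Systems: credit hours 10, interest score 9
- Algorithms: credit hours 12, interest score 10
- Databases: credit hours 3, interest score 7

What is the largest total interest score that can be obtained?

Take Algorithms and Databases: credit hours 12 + 3 = 15 ≤ 20, interest score 10 + 7 = 17.
No other feasible combination does better.

17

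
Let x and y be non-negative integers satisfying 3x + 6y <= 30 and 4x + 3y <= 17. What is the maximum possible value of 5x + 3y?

20

The continuous relaxation peaks at (4.25, 0) with value 21.25; rounding to a feasible lattice point costs some objective.
(x,y)=(4,0): 3·4+6·0=12≤30, 4·4+3·0=16≤17, objective 20.
(x,y)=(3,1): 3·3+6·1=15≤30, 4·3+3·1=15≤17, objective 18.
(x,y)=(3,0): 3·3+6·0=9≤30, 4·3+3·0=12≤17, objective 15.
Maximum is 20 at (x,y)=(4,0).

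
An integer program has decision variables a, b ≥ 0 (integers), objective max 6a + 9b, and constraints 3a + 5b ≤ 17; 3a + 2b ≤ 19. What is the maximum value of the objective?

Relaxing integrality, the LP optimum is 34.00 at (a,b) = (5.67, 0), which is not an integer point.
(a,b)=(4,1) is feasible, giving 33.
(a,b)=(5,0) is feasible, giving 30.
(a,b)=(3,1) is feasible, giving 27.
No feasible integer point exceeds 33.

33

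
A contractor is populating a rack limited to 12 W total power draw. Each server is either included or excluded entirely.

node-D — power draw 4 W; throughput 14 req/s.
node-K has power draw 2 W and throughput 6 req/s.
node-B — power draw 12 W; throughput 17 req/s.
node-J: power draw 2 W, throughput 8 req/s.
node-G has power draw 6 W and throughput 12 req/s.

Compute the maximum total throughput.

Take node-D, node-J, and node-G: power draw 4 + 2 + 6 = 12 ≤ 12, throughput 14 + 8 + 12 = 34.
No other feasible combination does better.

34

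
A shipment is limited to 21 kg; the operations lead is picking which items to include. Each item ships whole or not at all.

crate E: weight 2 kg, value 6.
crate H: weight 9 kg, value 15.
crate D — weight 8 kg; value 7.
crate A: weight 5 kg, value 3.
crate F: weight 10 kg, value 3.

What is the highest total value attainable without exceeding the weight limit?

28

This is a 0-1 knapsack instance.
Allowing fractional choices, the relaxed optimum would be about 29.2, but items are indivisible.
crate E + crate H + crate F: weight 2 + 9 + 10 = 21 ≤ 21, value 6 + 15 + 3 = 24.
crate E + crate H + crate A: weight 2 + 9 + 5 = 16 ≤ 21, value 6 + 15 + 3 = 24.
crate E + crate H + crate D: weight 2 + 9 + 8 = 19 ≤ 21, value 6 + 15 + 7 = 28.
Best is crate E, crate H, and crate D with total value 28.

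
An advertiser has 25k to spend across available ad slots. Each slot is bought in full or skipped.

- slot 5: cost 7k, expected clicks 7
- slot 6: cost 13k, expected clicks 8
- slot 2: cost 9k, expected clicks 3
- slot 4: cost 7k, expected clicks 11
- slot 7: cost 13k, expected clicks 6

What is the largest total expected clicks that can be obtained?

This is an integer program with binary decision variables.
Allowing fractional choices, the relaxed optimum would be about 24.8, but ad slots are indivisible.
slot 5 + slot 4: cost 7 + 7 = 14 ≤ 25, expected clicks 7 + 11 = 18.
slot 6 + slot 4: cost 13 + 7 = 20 ≤ 25, expected clicks 8 + 11 = 19.
slot 5 + slot 2 + slot 4: cost 7 + 9 + 7 = 23 ≤ 25, expected clicks 7 + 3 + 11 = 21.
Best is slot 5, slot 2, and slot 4 with total expected clicks 21.

21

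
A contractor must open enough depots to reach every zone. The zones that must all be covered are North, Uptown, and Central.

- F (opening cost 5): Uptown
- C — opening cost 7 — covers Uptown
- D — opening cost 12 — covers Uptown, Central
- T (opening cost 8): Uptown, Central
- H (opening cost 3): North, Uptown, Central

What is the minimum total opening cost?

3

H alone covers North, Uptown, Central — every zone.
Total opening cost: 3.
No cover costs less than 3.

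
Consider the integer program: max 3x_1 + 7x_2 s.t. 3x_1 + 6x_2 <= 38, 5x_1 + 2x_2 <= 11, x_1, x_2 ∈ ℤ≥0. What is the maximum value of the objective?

The continuous relaxation peaks at (0, 5.5) with value 38.50; rounding to a feasible lattice point costs some objective.
(x_1,x_2)=(0,5): 3·0+6·5=30≤38, 5·0+2·5=10≤11, objective 35.
(x_1,x_2)=(0,4): 3·0+6·4=24≤38, 5·0+2·4=8≤11, objective 28.
No feasible integer point exceeds 35.

35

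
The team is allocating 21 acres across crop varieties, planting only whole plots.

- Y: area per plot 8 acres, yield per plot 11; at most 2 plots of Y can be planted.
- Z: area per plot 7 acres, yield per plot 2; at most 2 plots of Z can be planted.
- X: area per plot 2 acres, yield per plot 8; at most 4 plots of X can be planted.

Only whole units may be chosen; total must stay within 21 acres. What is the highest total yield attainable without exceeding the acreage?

X has the best ratio (8/2); taking only X gives at most 4×8 = 32 (stopped by the supply cap of 4).
Mixing does better — 1×Y and 4×X: area 16 ≤ 21, yield 1·11 + 4·8 = 43.

43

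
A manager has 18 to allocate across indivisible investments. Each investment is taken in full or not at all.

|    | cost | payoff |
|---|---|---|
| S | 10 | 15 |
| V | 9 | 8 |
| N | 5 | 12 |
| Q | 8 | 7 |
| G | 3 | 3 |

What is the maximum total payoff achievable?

V + N + G: cost 9 + 5 + 3 = 17 ≤ 18, payoff 8 + 12 + 3 = 23.
S + N + G: cost 10 + 5 + 3 = 18 ≤ 18, payoff 15 + 12 + 3 = 30.
S + N: cost 10 + 5 = 15 ≤ 18, payoff 15 + 12 = 27.
Best is S, N, and G with total payoff 30.

30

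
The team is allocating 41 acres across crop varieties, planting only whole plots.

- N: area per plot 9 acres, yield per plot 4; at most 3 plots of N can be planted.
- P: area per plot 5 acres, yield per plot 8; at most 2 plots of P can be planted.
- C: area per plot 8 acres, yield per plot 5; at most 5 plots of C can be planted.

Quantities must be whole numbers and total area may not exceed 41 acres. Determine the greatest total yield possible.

1×N, 2×P, and 2×C: area 35 ≤ 41, yield 1·4 + 2·8 + 2·5 = 30.
2×P and 3×C: area 34 ≤ 41, yield 2·8 + 3·5 = 31.
Best is 31.

31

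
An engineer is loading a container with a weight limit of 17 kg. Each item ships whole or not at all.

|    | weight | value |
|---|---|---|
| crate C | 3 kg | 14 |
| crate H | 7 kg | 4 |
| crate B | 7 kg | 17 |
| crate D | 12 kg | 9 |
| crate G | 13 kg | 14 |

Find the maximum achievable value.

35

This is a 0-1 knapsack instance.
Allowing fractional choices, the relaxed optimum would be about 38.5, but items are indivisible.
crate C + crate G: weight 3 + 13 = 16 ≤ 17, value 14 + 14 = 28.
crate C + crate B: weight 3 + 7 = 10 ≤ 17, value 14 + 17 = 31.
crate C + crate H + crate B: weight 3 + 7 + 7 = 17 ≤ 17, value 14 + 4 + 17 = 35.
Best is crate C, crate H, and crate B with total value 35.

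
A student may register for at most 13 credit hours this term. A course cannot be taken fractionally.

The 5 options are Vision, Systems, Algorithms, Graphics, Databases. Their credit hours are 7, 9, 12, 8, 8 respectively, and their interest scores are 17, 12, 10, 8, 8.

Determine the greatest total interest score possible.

17

Vision: credit hours 7 ≤ 13, interest score 17.
Systems: credit hours 9 ≤ 13, interest score 12.
Algorithms: credit hours 12 ≤ 13, interest score 10.
Best is Vision with total interest score 17.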